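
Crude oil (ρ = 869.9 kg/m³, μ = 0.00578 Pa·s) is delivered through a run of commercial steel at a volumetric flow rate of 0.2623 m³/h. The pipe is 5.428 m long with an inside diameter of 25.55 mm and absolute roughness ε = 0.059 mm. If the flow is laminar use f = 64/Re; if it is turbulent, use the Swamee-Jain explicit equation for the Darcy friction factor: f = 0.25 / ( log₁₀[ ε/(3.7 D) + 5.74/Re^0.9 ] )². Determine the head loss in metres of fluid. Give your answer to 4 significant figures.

h_f ≈ 0.02561 m

Q = 0.2623 m³/h = 0.2623/3600 = 7.286e-05 m³/s.
Cross-sectional area A = πD²/4 = π(0.02555)²/4 = 0.0005127 m²; mean velocity V = Q/A = 7.286e-05/0.0005127 = 0.1421 m/s.
Reynolds number Re = ρVD/μ = 869.9 · 0.1421 · 0.02555 / 0.00578 = 546.5.
Re < 2300 → laminar flow, so f = 64/Re = 64/546.5 = 0.1171 (the turbulent correlation is not needed).
Darcy-Weisbach: ΔP = f(L/D)(ρV²/2) = 0.1171·(5.428/0.02555)·(869.9·0.1421²/2) = 0.1171·212.4·8.784 = 218.6 Pa.
Head loss h_f = ΔP/(ρg) = 218.6/(869.9·9.81) = 0.02561 m.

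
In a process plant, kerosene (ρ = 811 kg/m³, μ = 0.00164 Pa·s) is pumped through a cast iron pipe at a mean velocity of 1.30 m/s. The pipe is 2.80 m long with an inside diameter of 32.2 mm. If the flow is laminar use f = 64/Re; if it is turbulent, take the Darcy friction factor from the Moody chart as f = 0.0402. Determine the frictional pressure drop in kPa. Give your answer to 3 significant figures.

Reynolds number Re = ρVD/μ = 811 · 1.3 · 0.0322 / 0.00164 = 2.07e+04.
Re > 4000 → turbulent; use the Moody-chart value f = 0.0402.
Darcy-Weisbach: ΔP = f(L/D)(ρV²/2) = 0.0402·(2.8/0.0322)·(811·1.3²/2) = 0.0402·86.96·685.3 = 2396 Pa.
ΔP = 2396 Pa = 2.40 kPa.

ΔP ≈ 2.40 kPa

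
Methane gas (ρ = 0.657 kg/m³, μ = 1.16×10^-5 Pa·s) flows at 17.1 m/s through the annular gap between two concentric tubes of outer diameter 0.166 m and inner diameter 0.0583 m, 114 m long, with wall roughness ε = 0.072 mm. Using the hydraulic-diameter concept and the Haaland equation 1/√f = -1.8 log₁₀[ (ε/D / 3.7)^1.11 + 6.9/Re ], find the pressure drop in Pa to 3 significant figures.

Hydraulic diameter D_h = 4A/P = D_o - D_i = 0.166 - 0.0583 = 0.1077 m.
Re = ρVD_h/μ = 0.657·17.1·0.1077/1.16e-05 = 1.043e+05.
ε/D_h = 7.2e-05/0.1077 = 0.000669; Haaland gives 1/√f = -1.8 log₁₀[7e-05+6.62e-05] = 6.959, so f = 0.02065.
ΔP = f(L/D_h)(ρV²/2) = 0.02065·114/0.1077·96.06 = 2100 Pa.

ΔP ≈ 2100 Pa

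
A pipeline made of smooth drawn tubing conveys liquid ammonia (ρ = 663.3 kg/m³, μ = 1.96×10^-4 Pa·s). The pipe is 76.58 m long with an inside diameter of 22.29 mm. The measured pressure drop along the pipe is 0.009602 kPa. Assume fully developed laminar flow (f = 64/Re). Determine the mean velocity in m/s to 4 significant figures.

For laminar flow, f = 64/Re with Re = ρVD/μ, so Darcy-Weisbach reduces to ΔP = 32μLV/D². Solving for V: V = ΔP·D²/(32μL) = 9.602·(0.02229)²/(32·0.000196·76.58) = 0.009933 m/s.
Check: Re = ρVD/μ = 663.3·0.009933·0.02229/0.000196 = 749.2 < 2300, so the laminar assumption holds.

V ≈ 0.009933 m/s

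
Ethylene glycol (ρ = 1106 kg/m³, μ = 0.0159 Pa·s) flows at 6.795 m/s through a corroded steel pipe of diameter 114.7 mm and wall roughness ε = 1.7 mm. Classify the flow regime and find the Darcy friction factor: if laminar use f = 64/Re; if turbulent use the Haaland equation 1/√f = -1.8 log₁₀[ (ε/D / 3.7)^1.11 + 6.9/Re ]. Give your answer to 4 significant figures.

Re = ρVD/μ = 1106·6.795·0.1147/0.0159 = 5.421e+04.
Re > 4000 → turbulent. ε/D = 0.0017/0.1147 = 0.0148; Haaland: 1/√f = -1.8 log₁₀[0.00218 + 0.000127] = 4.746, so f = 0.0444.

f ≈ 0.04440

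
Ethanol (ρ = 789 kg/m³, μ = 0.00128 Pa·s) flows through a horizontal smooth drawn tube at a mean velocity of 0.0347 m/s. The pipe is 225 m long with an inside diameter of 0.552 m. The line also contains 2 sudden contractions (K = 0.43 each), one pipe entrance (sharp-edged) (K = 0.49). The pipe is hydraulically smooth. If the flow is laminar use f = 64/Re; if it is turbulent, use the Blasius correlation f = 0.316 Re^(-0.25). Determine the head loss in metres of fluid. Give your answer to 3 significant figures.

h_f ≈ 8.41×10^-4 m

Reynolds number Re = ρVD/μ = 789 · 0.0347 · 0.552 / 0.00128 = 1.181e+04.
Re > 4000 → turbulent. Smooth-pipe (Blasius): f = 0.316 Re^(-0.25) = 0.316/(1.181e+04)^0.25 = 0.03031.
Total minor-loss coefficient ΣK = 2·0.43 + 1·0.49 = 1.35.
ΔP = [f·L/D + ΣK]·(ρV²/2) = [0.03031·225/0.552 + 1.35]·(789·0.0347²/2) = [12.36 + 1.35]·0.475 = 6.511 Pa.
Head loss h_f = ΔP/(ρg) = 6.511/(789·9.81) = 8.41×10^-4 m.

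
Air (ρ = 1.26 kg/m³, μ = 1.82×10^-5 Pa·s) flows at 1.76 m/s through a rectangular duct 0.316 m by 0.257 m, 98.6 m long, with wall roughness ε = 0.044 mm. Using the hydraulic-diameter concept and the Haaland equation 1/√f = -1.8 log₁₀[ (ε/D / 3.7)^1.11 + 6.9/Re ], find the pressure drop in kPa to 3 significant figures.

Hydraulic diameter D_h = 4A/P = 4·(0.316·0.257)/(2·(0.316+0.257)) = 0.3248/1.146 = 0.2835 m.
Re = ρVD_h/μ = 1.26·1.76·0.2835/1.82e-05 = 3.454e+04.
ε/D_h = 4.4e-05/0.2835 = 0.000155; Haaland gives 1/√f = -1.8 log₁₀[1.38e-05+0.0002] = 6.607, so f = 0.02291.
ΔP = f(L/D_h)(ρV²/2) = 0.02291·98.6/0.2835·1.951 = 15.55 Pa.
ΔP = 0.0156 kPa.

ΔP ≈ 0.0156 kPa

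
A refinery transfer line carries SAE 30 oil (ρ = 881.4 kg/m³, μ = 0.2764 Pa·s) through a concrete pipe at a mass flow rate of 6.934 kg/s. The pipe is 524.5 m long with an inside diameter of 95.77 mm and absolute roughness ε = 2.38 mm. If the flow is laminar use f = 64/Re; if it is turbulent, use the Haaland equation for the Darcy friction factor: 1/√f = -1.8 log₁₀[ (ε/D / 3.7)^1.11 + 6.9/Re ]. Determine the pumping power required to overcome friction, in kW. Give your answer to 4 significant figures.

P ≈ 4.346 kW

A = πD²/4 = π(0.09577)²/4 = 0.007204 m²; mean velocity V = ṁ/(ρA) = 6.934/(881.4 · 0.007204) = 1.092 m/s.
Reynolds number Re = ρVD/μ = 881.4 · 1.092 · 0.09577 / 0.276 = 333.5.
Re < 2300 → laminar flow, so f = 64/Re = 64/333.5 = 0.1919 (the turbulent correlation is not needed).
Darcy-Weisbach: ΔP = f(L/D)(ρV²/2) = 0.1919·(524.5/0.09577)·(881.4·1.092²/2) = 0.1919·5477·525.6 = 5.524e+05 Pa.
Q = ṁ/ρ = 6.934/881.4 = 0.007867 m³/s.
Pumping power P = QΔP = 0.007867·5.524e+05 = 4345.6 W = 4.346 kW.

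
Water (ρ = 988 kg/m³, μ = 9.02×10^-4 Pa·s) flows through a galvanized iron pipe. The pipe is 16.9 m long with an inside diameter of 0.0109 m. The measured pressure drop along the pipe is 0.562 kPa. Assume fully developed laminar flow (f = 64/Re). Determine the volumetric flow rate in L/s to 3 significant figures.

For laminar flow, f = 64/Re with Re = ρVD/μ, so Darcy-Weisbach reduces to ΔP = 32μLV/D². Solving for V: V = ΔP·D²/(32μL) = 562·(0.0109)²/(32·0.000902·16.9) = 0.1369 m/s.
Check: Re = ρVD/μ = 988·0.1369·0.0109/0.000902 = 1634 < 2300, so the laminar assumption holds.
Q = V·A = 0.1369·(π/4·0.0109²) = 1.277e-05 m³/s = 0.0128 L/s.

Q ≈ 0.0128 L/s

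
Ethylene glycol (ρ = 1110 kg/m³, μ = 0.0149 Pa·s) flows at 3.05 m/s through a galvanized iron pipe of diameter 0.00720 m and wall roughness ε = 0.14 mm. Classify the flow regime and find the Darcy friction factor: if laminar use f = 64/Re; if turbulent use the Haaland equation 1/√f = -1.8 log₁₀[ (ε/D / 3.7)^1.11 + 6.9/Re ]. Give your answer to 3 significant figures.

f ≈ 0.0391

Re = ρVD/μ = 1110·3.05·0.0072/0.0149 = 1636.
Re < 2300 → laminar, so f = 64/Re = 0.03912 (roughness is irrelevant in laminar flow).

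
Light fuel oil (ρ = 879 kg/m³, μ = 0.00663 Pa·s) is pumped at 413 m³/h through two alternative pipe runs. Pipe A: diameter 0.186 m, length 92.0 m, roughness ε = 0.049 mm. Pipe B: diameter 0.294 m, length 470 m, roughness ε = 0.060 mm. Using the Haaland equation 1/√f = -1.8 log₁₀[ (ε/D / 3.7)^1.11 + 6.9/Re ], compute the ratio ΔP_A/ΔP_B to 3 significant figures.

ΔP_A/ΔP_B ≈ 1.81

Pipe A: V = Q/A = 0.1147/0.02717 = 4.222 m/s; Re = 1.041e+05; ε/D = 0.000263; Haaland → f = 0.01891; ΔP_A = f(L/D)(ρV²/2) = 7.328e+04 Pa.
Pipe B: V = Q/A = 0.1147/0.06789 = 1.69 m/s; Re = 6.587e+04; ε/D = 0.000204; Haaland → f = 0.02021; ΔP_B = f(L/D)(ρV²/2) = 4.054e+04 Pa.
ΔP_A/ΔP_B = 7.328e+04/4.054e+04 = 1.81.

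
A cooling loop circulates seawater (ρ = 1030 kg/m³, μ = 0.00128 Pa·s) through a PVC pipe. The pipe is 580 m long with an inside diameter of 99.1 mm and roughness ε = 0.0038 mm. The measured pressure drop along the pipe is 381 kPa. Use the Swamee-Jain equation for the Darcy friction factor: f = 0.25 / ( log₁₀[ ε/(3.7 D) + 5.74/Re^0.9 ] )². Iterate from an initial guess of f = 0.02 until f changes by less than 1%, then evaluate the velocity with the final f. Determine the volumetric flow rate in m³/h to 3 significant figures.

Rearranging Darcy-Weisbach: V = √(2·ΔP·D/(f·L·ρ)). With ε/D = 3.8e-06/0.0991 = 3.83e-05, iterate starting from f = 0.02:
  f = 0.02 → V = √(2·3.81e+05·0.0991/(0.02·580·1030)) = 2.514 m/s; Re = ρVD/μ = 2.005e+05; f → 0.01587
  f = 0.01587 → V = 2.822 m/s; Re = 2.251e+05; f → 0.01555
  f = 0.01555 → V = 2.851 m/s; Re = 2.274e+05; f → 0.01552
Converged (Δf/f < 1%). With the final f = 0.01552: V = √(2·3.81e+05·0.0991/(0.01552·580·1030)) = 2.854 m/s.
Q = V·A = 2.854·(π/4·0.0991²) = 0.02201 m³/s = 79.2 m³/h.

Q ≈ 79.2 m³/h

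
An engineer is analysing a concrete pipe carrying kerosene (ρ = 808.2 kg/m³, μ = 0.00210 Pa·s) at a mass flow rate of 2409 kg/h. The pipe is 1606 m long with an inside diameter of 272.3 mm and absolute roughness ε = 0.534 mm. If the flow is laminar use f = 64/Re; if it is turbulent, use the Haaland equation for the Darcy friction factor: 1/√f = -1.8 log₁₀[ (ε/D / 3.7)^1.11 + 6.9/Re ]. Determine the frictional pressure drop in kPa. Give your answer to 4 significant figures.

ΔP ≈ 0.02069 kPa

ṁ = 2409 kg/h = 2409/3600 = 0.6692 kg/s.
A = πD²/4 = π(0.2723)²/4 = 0.05824 m²; mean velocity V = ṁ/(ρA) = 0.6692/(808.2 · 0.05824) = 0.01422 m/s.
Reynolds number Re = ρVD/μ = 808.2 · 0.01422 · 0.2723 / 0.0021 = 1490.
Re < 2300 → laminar flow, so f = 64/Re = 64/1490 = 0.04295 (the turbulent correlation is not needed).
Darcy-Weisbach: ΔP = f(L/D)(ρV²/2) = 0.04295·(1606/0.2723)·(808.2·0.01422²/2) = 0.04295·5898·0.08169 = 20.69 Pa.
ΔP = 20.69 Pa = 0.02069 kPa.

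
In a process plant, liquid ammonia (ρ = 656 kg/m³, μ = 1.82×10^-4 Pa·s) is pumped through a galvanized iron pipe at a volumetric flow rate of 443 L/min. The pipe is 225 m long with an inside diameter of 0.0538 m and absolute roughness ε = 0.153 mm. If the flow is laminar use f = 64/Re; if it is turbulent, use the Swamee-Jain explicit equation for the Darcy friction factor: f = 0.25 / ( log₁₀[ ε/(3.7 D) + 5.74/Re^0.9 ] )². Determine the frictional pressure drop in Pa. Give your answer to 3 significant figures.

ΔP ≈ 378000 Pa

Q = 443 L/min = 443/60000 = 0.007383 m³/s.
Cross-sectional area A = πD²/4 = π(0.0538)²/4 = 0.002273 m²; mean velocity V = Q/A = 0.007383/0.002273 = 3.248 m/s.
Reynolds number Re = ρVD/μ = 656 · 3.248 · 0.0538 / 0.000182 = 6.298e+05.
Re > 4000 → turbulent. Relative roughness ε/D = 0.000153/0.0538 = 0.00284. Swamee-Jain: f = 0.25/(log₁₀[0.00284/3.7 + 5.74/6.298e+05^0.9])² = 0.25/(log₁₀[0.000769 + 3.46e-05])² = 0.25/(-3.095)² = 0.0261.
Darcy-Weisbach: ΔP = f(L/D)(ρV²/2) = 0.0261·(225/0.0538)·(656·3.248²/2) = 0.0261·4182·3460 = 3.776e+05 Pa.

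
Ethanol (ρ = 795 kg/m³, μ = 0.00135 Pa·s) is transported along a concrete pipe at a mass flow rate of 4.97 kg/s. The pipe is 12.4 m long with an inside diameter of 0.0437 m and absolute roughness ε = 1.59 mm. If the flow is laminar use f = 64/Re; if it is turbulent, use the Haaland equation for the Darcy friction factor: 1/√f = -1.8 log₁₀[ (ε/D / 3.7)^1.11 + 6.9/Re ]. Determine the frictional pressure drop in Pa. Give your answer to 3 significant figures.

ΔP ≈ 122000 Pa

A = πD²/4 = π(0.0437)²/4 = 0.0015 m²; mean velocity V = ṁ/(ρA) = 4.97/(795 · 0.0015) = 4.168 m/s.
Reynolds number Re = ρVD/μ = 795 · 4.168 · 0.0437 / 0.00135 = 1.073e+05.
Re > 4000 → turbulent. Relative roughness ε/D = 0.00159/0.0437 = 0.0364. Haaland: 1/√f = -1.8 log₁₀[(0.0364/3.7)^1.11 + 6.9/1.073e+05] = -1.8 log₁₀[0.00591 + 6.43e-05] = 4.002, so f = 0.06243.
Darcy-Weisbach: ΔP = f(L/D)(ρV²/2) = 0.06243·(12.4/0.0437)·(795·4.168²/2) = 0.06243·283.8·6906 = 1.223e+05 Pa.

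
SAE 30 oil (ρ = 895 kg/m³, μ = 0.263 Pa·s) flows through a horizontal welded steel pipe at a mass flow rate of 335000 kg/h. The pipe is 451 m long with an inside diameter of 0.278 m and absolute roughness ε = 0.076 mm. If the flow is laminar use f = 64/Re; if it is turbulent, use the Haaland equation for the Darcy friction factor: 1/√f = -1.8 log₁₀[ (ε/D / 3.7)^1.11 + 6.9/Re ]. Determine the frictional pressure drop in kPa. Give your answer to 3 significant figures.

ṁ = 335000 kg/h = 335000/3600 = 93.06 kg/s.
A = πD²/4 = π(0.278)²/4 = 0.0607 m²; mean velocity V = ṁ/(ρA) = 93.06/(895 · 0.0607) = 1.713 m/s.
Reynolds number Re = ρVD/μ = 895 · 1.713 · 0.278 / 0.263 = 1621.
Re < 2300 → laminar flow, so f = 64/Re = 64/1621 = 0.03949 (the turbulent correlation is not needed).
Darcy-Weisbach: ΔP = f(L/D)(ρV²/2) = 0.03949·(451/0.278)·(895·1.713²/2) = 0.03949·1622·1313 = 8.413e+04 Pa.
ΔP = 8.413e+04 Pa = 84.1 kPa.

ΔP ≈ 84.1 kPa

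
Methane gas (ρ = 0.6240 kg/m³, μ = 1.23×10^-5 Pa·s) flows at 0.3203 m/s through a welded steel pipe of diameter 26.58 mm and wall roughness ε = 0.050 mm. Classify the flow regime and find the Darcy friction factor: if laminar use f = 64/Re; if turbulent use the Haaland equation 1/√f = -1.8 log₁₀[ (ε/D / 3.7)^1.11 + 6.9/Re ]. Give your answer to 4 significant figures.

f ≈ 0.1482

Re = ρVD/μ = 0.624·0.3203·0.02658/1.23e-05 = 431.9.
Re < 2300 → laminar, so f = 64/Re = 0.1482 (roughness is irrelevant in laminar flow).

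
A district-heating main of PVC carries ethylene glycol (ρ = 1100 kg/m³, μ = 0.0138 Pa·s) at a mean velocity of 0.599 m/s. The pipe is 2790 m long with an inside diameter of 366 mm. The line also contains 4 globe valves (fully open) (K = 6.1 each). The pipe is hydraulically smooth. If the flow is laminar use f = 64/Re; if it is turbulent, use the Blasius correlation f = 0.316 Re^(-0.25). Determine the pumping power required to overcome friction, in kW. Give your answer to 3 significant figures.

P ≈ 2.91 kW

Reynolds number Re = ρVD/μ = 1100 · 0.599 · 0.366 / 0.0138 = 1.748e+04.
Re > 4000 → turbulent. Smooth-pipe (Blasius): f = 0.316 Re^(-0.25) = 0.316/(1.748e+04)^0.25 = 0.02748.
Total minor-loss coefficient ΣK = 4·6.1 = 24.4.
ΔP = [f·L/D + ΣK]·(ρV²/2) = [0.02748·2790/0.366 + 24.4]·(1100·0.599²/2) = [209.5 + 24.4]·197.3 = 4.616e+04 Pa.
Q = V·A = 0.599·0.1052 = 0.06302 m³/s.
Pumping power P = QΔP = 0.06302·4.616e+04 = 2909 W = 2.91 kW.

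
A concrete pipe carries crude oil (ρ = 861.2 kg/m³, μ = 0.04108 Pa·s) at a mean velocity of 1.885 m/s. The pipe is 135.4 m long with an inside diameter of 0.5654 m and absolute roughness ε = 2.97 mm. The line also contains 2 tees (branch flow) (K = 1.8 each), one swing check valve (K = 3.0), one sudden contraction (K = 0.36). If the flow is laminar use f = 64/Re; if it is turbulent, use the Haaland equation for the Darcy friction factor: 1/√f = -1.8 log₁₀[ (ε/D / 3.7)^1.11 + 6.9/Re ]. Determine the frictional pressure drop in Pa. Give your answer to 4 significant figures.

ΔP ≈ 23210 Pa

Reynolds number Re = ρVD/μ = 861.2 · 1.885 · 0.5654 / 0.0411 = 2.234e+04.
Re > 4000 → turbulent. Relative roughness ε/D = 0.00297/0.5654 = 0.00525. Haaland: 1/√f = -1.8 log₁₀[(0.00525/3.7)^1.11 + 6.9/2.234e+04] = -1.8 log₁₀[0.00069 + 0.000309] = 5.401, so f = 0.03428.
Total minor-loss coefficient ΣK = 2·1.8 + 1·3 + 1·0.36 = 6.96.
ΔP = [f·L/D + ΣK]·(ρV²/2) = [0.03428·135.4/0.5654 + 6.96]·(861.2·1.885²/2) = [8.21 + 6.96]·1530 = 2.321e+04 Pa.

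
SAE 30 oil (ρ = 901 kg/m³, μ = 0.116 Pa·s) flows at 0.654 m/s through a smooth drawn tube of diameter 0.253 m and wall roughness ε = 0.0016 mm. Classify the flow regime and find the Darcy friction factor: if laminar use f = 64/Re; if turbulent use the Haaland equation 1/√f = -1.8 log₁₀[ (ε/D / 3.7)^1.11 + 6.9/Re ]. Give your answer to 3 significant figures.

f ≈ 0.0498

Re = ρVD/μ = 901·0.654·0.253/0.116 = 1285.
Re < 2300 → laminar, so f = 64/Re = 0.0498 (roughness is irrelevant in laminar flow).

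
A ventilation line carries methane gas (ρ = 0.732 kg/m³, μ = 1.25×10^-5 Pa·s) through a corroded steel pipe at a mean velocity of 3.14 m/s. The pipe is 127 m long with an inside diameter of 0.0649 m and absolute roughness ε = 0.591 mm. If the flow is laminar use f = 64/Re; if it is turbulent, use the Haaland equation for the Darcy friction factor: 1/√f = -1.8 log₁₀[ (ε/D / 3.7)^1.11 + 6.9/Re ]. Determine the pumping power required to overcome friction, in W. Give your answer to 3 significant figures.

P ≈ 3.03 W

Reynolds number Re = ρVD/μ = 0.732 · 3.14 · 0.0649 / 1.25e-05 = 1.193e+04.
Re > 4000 → turbulent. Relative roughness ε/D = 0.000591/0.0649 = 0.00911. Haaland: 1/√f = -1.8 log₁₀[(0.00911/3.7)^1.11 + 6.9/1.193e+04] = -1.8 log₁₀[0.00127 + 0.000578] = 4.919, so f = 0.04132.
Darcy-Weisbach: ΔP = f(L/D)(ρV²/2) = 0.04132·(127/0.0649)·(0.732·3.14²/2) = 0.04132·1957·3.609 = 291.8 Pa.
Q = V·A = 3.14·0.003308 = 0.01039 m³/s.
Pumping power P = QΔP = 0.01039·291.8 = 3.031 W = 3.03 W.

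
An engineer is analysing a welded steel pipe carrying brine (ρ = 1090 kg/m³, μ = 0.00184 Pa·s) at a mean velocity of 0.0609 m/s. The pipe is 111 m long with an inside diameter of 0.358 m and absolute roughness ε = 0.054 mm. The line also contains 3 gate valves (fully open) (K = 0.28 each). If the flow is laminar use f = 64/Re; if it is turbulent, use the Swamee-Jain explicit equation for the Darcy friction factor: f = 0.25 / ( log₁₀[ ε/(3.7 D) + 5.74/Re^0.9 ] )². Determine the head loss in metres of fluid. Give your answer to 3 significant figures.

Reynolds number Re = ρVD/μ = 1090 · 0.0609 · 0.358 / 0.00184 = 1.292e+04.
Re > 4000 → turbulent. Relative roughness ε/D = 5.4e-05/0.358 = 0.000151. Swamee-Jain: f = 0.25/(log₁₀[0.000151/3.7 + 5.74/1.292e+04^0.9])² = 0.25/(log₁₀[4.08e-05 + 0.00115])² = 0.25/(-2.926)² = 0.0292.
Total minor-loss coefficient ΣK = 3·0.28 = 0.84.
ΔP = [f·L/D + ΣK]·(ρV²/2) = [0.0292·111/0.358 + 0.84]·(1090·0.0609²/2) = [9.054 + 0.84]·2.021 = 20 Pa.
Head loss h_f = ΔP/(ρg) = 20/(1090·9.81) = 0.00187 m.

h_f ≈ 0.00187 m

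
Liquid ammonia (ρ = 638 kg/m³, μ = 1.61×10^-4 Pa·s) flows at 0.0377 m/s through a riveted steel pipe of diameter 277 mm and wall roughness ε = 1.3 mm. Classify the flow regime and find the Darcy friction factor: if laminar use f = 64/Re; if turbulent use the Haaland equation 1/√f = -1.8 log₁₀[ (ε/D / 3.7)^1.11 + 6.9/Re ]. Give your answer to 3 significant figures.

Re = ρVD/μ = 638·0.0377·0.277/0.000161 = 4.138e+04.
Re > 4000 → turbulent. ε/D = 0.0013/0.277 = 0.00469; Haaland: 1/√f = -1.8 log₁₀[0.000609 + 0.000167] = 5.599, so f = 0.0319.

f ≈ 0.0319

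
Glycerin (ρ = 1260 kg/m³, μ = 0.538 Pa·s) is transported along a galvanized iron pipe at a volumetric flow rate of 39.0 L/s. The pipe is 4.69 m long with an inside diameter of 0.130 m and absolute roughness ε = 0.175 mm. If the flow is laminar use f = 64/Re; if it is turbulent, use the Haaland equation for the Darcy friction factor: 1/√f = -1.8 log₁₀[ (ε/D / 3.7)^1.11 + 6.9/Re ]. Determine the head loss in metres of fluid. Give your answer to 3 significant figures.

Q = 39.0 L/s = 39.0/1000 = 0.039 m³/s.
Cross-sectional area A = πD²/4 = π(0.13)²/4 = 0.01327 m²; mean velocity V = Q/A = 0.039/0.01327 = 2.938 m/s.
Reynolds number Re = ρVD/μ = 1260 · 2.938 · 0.13 / 0.538 = 894.6.
Re < 2300 → laminar flow, so f = 64/Re = 64/894.6 = 0.07154 (the turbulent correlation is not needed).
Darcy-Weisbach: ΔP = f(L/D)(ρV²/2) = 0.07154·(4.69/0.13)·(1260·2.938²/2) = 0.07154·36.08·5439 = 1.404e+04 Pa.
Head loss h_f = ΔP/(ρg) = 1.404e+04/(1260·9.81) = 1.14 m.

h_f ≈ 1.14 m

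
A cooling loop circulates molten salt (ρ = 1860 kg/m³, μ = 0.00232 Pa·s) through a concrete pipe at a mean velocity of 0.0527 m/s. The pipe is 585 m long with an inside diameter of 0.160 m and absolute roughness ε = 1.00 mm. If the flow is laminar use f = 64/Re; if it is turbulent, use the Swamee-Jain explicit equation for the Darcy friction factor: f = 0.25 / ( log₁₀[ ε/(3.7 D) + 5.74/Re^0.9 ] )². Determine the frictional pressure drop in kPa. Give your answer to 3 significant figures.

Reynolds number Re = ρVD/μ = 1860 · 0.0527 · 0.16 / 0.00232 = 6760.
Re > 4000 → turbulent. Relative roughness ε/D = 0.001/0.16 = 0.00625. Swamee-Jain: f = 0.25/(log₁₀[0.00625/3.7 + 5.74/6760^0.9])² = 0.25/(log₁₀[0.00169 + 0.00205])² = 0.25/(-2.427)² = 0.04244.
Darcy-Weisbach: ΔP = f(L/D)(ρV²/2) = 0.04244·(585/0.16)·(1860·0.0527²/2) = 0.04244·3656·2.583 = 400.8 Pa.
ΔP = 400.8 Pa = 0.401 kPa.

ΔP ≈ 0.401 kPa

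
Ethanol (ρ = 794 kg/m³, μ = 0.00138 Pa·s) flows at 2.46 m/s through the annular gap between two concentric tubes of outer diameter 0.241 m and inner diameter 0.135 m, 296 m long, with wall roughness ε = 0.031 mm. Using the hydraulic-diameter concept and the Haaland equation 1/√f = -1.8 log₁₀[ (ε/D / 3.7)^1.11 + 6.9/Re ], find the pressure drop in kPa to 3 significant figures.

ΔP ≈ 121 kPa

Hydraulic diameter D_h = 4A/P = D_o - D_i = 0.241 - 0.135 = 0.106 m.
Re = ρVD_h/μ = 794·2.46·0.106/0.00138 = 1.5e+05.
ε/D_h = 3.1e-05/0.106 = 0.000292; Haaland gives 1/√f = -1.8 log₁₀[2.8e-05+4.6e-05] = 7.436, so f = 0.01809.
ΔP = f(L/D_h)(ρV²/2) = 0.01809·296/0.106·2402 = 1.213e+05 Pa.
ΔP = 121 kPa.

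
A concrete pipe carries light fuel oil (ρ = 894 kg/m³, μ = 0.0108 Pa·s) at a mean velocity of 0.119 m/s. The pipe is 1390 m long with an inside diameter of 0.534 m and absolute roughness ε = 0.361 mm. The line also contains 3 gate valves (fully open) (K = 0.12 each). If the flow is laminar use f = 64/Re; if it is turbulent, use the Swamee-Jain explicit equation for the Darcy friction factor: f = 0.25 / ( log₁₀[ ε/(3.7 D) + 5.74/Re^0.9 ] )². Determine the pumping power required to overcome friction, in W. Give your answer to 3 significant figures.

Reynolds number Re = ρVD/μ = 894 · 0.119 · 0.534 / 0.0108 = 5260.
Re > 4000 → turbulent. Relative roughness ε/D = 0.000361/0.534 = 0.000676. Swamee-Jain: f = 0.25/(log₁₀[0.000676/3.7 + 5.74/5260^0.9])² = 0.25/(log₁₀[0.000183 + 0.00257])² = 0.25/(-2.56)² = 0.03814.
Total minor-loss coefficient ΣK = 3·0.12 = 0.36.
ΔP = [f·L/D + ΣK]·(ρV²/2) = [0.03814·1390/0.534 + 0.36]·(894·0.119²/2) = [99.28 + 0.36]·6.33 = 630.7 Pa.
Q = V·A = 0.119·0.224 = 0.02665 m³/s.
Pumping power P = QΔP = 0.02665·630.7 = 16.81 W = 16.8 W.

P ≈ 16.8 W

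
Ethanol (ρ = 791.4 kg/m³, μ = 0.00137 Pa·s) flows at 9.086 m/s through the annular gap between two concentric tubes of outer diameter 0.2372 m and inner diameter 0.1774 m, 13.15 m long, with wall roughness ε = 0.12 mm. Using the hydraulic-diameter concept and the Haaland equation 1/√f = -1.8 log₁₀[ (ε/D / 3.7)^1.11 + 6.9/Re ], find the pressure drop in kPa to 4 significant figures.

ΔP ≈ 172.4 kPa

Hydraulic diameter D_h = 4A/P = D_o - D_i = 0.2372 - 0.1774 = 0.0598 m.
Re = ρVD_h/μ = 791.4·9.086·0.0598/0.00137 = 3.139e+05.
ε/D_h = 0.00012/0.0598 = 0.00201; Haaland gives 1/√f = -1.8 log₁₀[0.000237+2.2e-05] = 6.456, so f = 0.024.
ΔP = f(L/D_h)(ρV²/2) = 0.024·13.15/0.0598·3.267e+04 = 1.724e+05 Pa.
ΔP = 172.4 kPa.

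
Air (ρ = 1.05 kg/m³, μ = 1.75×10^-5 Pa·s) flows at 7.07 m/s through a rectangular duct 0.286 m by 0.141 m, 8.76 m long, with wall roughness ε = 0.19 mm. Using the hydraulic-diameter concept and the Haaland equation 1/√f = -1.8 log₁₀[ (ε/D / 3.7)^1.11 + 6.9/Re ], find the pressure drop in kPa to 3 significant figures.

ΔP ≈ 0.0273 kPa

Hydraulic diameter D_h = 4A/P = 4·(0.286·0.141)/(2·(0.286+0.141)) = 0.1613/0.854 = 0.1889 m.
Re = ρVD_h/μ = 1.05·7.07·0.1889/1.75e-05 = 8.012e+04.
ε/D_h = 0.00019/0.1889 = 0.00101; Haaland gives 1/√f = -1.8 log₁₀[0.00011+8.61e-05] = 6.673, so f = 0.02246.
ΔP = f(L/D_h)(ρV²/2) = 0.02246·8.76/0.1889·26.24 = 27.33 Pa.
ΔP = 0.0273 kPa.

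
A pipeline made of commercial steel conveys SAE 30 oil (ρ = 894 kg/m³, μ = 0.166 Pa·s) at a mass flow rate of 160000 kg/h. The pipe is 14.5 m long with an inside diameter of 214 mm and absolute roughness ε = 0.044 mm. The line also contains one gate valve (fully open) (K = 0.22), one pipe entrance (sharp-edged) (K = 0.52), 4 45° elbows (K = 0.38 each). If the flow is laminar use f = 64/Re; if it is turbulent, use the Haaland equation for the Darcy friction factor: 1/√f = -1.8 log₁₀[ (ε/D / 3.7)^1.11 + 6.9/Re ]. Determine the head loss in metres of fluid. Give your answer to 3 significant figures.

ṁ = 160000 kg/h = 160000/3600 = 44.44 kg/s.
A = πD²/4 = π(0.214)²/4 = 0.03597 m²; mean velocity V = ṁ/(ρA) = 44.44/(894 · 0.03597) = 1.382 m/s.
Reynolds number Re = ρVD/μ = 894 · 1.382 · 0.214 / 0.166 = 1593.
Re < 2300 → laminar flow, so f = 64/Re = 64/1593 = 0.04018 (the turbulent correlation is not needed).
Total minor-loss coefficient ΣK = 1·0.22 + 1·0.52 + 4·0.38 = 2.26.
ΔP = [f·L/D + ΣK]·(ρV²/2) = [0.04018·14.5/0.214 + 2.26]·(894·1.382²/2) = [2.722 + 2.26]·854 = 4255 Pa.
Head loss h_f = ΔP/(ρg) = 4255/(894·9.81) = 0.485 m.

h_f ≈ 0.485 m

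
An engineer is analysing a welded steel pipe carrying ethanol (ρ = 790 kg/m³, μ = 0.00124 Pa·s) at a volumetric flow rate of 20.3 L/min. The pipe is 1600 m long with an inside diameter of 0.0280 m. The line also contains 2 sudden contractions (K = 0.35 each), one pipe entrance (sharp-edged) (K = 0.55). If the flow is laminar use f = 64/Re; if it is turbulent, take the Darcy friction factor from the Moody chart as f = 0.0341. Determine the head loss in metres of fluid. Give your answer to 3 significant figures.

Q = 20.3 L/min = 20.3/60000 = 0.0003383 m³/s.
Cross-sectional area A = πD²/4 = π(0.028)²/4 = 0.0006158 m²; mean velocity V = Q/A = 0.0003383/0.0006158 = 0.5495 m/s.
Reynolds number Re = ρVD/μ = 790 · 0.5495 · 0.028 / 0.00124 = 9802.
Re > 4000 → turbulent; use the Moody-chart value f = 0.0341.
Total minor-loss coefficient ΣK = 2·0.35 + 1·0.55 = 1.25.
ΔP = [f·L/D + ΣK]·(ρV²/2) = [0.0341·1600/0.028 + 1.25]·(790·0.5495²/2) = [1949 + 1.25]·119.3 = 2.325e+05 Pa.
Head loss h_f = ΔP/(ρg) = 2.325e+05/(790·9.81) = 30.0 m.

h_f ≈ 30.0 m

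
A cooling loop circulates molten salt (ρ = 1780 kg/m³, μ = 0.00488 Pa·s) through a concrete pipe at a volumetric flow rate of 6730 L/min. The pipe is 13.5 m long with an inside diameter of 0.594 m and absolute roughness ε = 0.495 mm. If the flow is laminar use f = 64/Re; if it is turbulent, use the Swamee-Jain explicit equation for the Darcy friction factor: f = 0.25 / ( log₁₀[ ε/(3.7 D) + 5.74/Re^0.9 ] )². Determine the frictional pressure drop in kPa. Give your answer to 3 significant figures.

Q = 6730 L/min = 6730/60000 = 0.1122 m³/s.
Cross-sectional area A = πD²/4 = π(0.594)²/4 = 0.2771 m²; mean velocity V = Q/A = 0.1122/0.2771 = 0.4048 m/s.
Reynolds number Re = ρVD/μ = 1780 · 0.4048 · 0.594 / 0.00488 = 8.77e+04.
Re > 4000 → turbulent. Relative roughness ε/D = 0.000495/0.594 = 0.000833. Swamee-Jain: f = 0.25/(log₁₀[0.000833/3.7 + 5.74/8.77e+04^0.9])² = 0.25/(log₁₀[0.000225 + 0.000204])² = 0.25/(-3.367)² = 0.02205.
Darcy-Weisbach: ΔP = f(L/D)(ρV²/2) = 0.02205·(13.5/0.594)·(1780·0.4048²/2) = 0.02205·22.73·145.8 = 73.08 Pa.
ΔP = 73.08 Pa = 0.0731 kPa.

ΔP ≈ 0.0731 kPa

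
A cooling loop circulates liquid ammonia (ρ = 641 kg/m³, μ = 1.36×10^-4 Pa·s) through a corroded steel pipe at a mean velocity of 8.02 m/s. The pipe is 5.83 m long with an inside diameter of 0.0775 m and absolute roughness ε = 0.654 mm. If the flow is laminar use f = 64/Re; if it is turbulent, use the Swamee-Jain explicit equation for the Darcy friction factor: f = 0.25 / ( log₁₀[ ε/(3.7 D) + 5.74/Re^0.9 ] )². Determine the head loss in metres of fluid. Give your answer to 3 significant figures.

h_f ≈ 8.84 m

Reynolds number Re = ρVD/μ = 641 · 8.02 · 0.0775 / 0.000136 = 2.93e+06.
Re > 4000 → turbulent. Relative roughness ε/D = 0.000654/0.0775 = 0.00844. Swamee-Jain: f = 0.25/(log₁₀[0.00844/3.7 + 5.74/2.93e+06^0.9])² = 0.25/(log₁₀[0.00228 + 8.69e-06])² = 0.25/(-2.64)² = 0.03586.
Darcy-Weisbach: ΔP = f(L/D)(ρV²/2) = 0.03586·(5.83/0.0775)·(641·8.02²/2) = 0.03586·75.23·2.061e+04 = 5.561e+04 Pa.
Head loss h_f = ΔP/(ρg) = 5.561e+04/(641·9.81) = 8.84 m.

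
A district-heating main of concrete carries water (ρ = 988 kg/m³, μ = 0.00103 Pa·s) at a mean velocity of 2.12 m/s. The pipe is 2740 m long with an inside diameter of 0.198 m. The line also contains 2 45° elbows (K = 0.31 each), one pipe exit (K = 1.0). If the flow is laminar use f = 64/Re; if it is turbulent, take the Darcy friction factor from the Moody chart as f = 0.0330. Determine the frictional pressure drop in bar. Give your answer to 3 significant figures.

Reynolds number Re = ρVD/μ = 988 · 2.12 · 0.198 / 0.00103 = 4.026e+05.
Re > 4000 → turbulent; use the Moody-chart value f = 0.0330.
Total minor-loss coefficient ΣK = 2·0.31 + 1·1 = 1.62.
ΔP = [f·L/D + ΣK]·(ρV²/2) = [0.033·2740/0.198 + 1.62]·(988·2.12²/2) = [456.7 + 1.62]·2220 = 1.018e+06 Pa.
ΔP = 1.018e+06 Pa = 10.2 bar.

ΔP ≈ 10.2 bar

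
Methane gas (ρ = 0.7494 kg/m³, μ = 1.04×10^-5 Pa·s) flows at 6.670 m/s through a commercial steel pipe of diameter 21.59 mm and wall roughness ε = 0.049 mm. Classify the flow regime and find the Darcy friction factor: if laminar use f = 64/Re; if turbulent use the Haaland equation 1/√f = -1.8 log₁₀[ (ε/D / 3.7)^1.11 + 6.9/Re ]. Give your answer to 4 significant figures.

Re = ρVD/μ = 0.7494·6.67·0.02159/1.04e-05 = 1.038e+04.
Re > 4000 → turbulent. ε/D = 4.9e-05/0.02159 = 0.00227; Haaland: 1/√f = -1.8 log₁₀[0.000272 + 0.000665] = 5.451, so f = 0.03365.

f ≈ 0.03365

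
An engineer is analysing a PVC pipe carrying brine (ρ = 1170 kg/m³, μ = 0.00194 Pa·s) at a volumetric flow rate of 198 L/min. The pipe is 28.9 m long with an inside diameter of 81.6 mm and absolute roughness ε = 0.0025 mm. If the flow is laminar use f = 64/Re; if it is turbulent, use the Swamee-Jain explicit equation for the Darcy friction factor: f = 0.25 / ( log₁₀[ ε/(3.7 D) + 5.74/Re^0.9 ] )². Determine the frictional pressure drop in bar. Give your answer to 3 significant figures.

Q = 198 L/min = 198/60000 = 0.0033 m³/s.
Cross-sectional area A = πD²/4 = π(0.0816)²/4 = 0.00523 m²; mean velocity V = Q/A = 0.0033/0.00523 = 0.631 m/s.
Reynolds number Re = ρVD/μ = 1170 · 0.631 · 0.0816 / 0.00194 = 3.105e+04.
Re > 4000 → turbulent. Relative roughness ε/D = 2.5e-06/0.0816 = 3.06e-05. Swamee-Jain: f = 0.25/(log₁₀[3.06e-05/3.7 + 5.74/3.105e+04^0.9])² = 0.25/(log₁₀[8.28e-06 + 0.00052])² = 0.25/(-3.277)² = 0.02328.
Darcy-Weisbach: ΔP = f(L/D)(ρV²/2) = 0.02328·(28.9/0.0816)·(1170·0.631²/2) = 0.02328·354.2·232.9 = 1920 Pa.
ΔP = 1920 Pa = 0.0192 bar.

ΔP ≈ 0.0192 bar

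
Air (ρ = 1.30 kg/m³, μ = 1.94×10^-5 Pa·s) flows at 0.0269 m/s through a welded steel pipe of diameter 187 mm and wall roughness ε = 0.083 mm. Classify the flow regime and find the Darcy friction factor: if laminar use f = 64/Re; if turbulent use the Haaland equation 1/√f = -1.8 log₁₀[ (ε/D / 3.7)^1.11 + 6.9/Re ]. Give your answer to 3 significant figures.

Re = ρVD/μ = 1.3·0.0269·0.187/1.94e-05 = 337.1.
Re < 2300 → laminar, so f = 64/Re = 0.1899 (roughness is irrelevant in laminar flow).

f ≈ 0.190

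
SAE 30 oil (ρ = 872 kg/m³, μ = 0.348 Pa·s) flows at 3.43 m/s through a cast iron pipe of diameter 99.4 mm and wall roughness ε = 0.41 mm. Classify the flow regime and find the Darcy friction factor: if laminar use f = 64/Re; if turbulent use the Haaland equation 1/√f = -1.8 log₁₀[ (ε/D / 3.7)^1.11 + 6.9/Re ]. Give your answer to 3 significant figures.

Re = ρVD/μ = 872·3.43·0.0994/0.348 = 854.3.
Re < 2300 → laminar, so f = 64/Re = 0.07491 (roughness is irrelevant in laminar flow).

f ≈ 0.0749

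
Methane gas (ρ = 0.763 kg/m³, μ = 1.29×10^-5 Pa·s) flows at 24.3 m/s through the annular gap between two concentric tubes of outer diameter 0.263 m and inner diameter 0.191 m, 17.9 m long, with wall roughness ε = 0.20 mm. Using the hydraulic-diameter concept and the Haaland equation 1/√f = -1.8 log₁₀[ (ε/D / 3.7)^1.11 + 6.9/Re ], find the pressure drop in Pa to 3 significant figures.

Hydraulic diameter D_h = 4A/P = D_o - D_i = 0.263 - 0.191 = 0.072 m.
Re = ρVD_h/μ = 0.763·24.3·0.072/1.29e-05 = 1.035e+05.
ε/D_h = 0.0002/0.072 = 0.00278; Haaland gives 1/√f = -1.8 log₁₀[0.00034+6.67e-05] = 6.103, so f = 0.02685.
ΔP = f(L/D_h)(ρV²/2) = 0.02685·17.9/0.072·225.3 = 1504 Pa.

ΔP ≈ 1500 Pa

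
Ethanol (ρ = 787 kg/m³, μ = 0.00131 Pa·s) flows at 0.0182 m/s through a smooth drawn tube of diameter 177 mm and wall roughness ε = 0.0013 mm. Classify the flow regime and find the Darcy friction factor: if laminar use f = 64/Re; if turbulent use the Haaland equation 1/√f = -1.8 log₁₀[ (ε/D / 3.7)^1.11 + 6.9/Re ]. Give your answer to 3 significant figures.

Re = ρVD/μ = 787·0.0182·0.177/0.00131 = 1935.
Re < 2300 → laminar, so f = 64/Re = 0.03307 (roughness is irrelevant in laminar flow).

f ≈ 0.0331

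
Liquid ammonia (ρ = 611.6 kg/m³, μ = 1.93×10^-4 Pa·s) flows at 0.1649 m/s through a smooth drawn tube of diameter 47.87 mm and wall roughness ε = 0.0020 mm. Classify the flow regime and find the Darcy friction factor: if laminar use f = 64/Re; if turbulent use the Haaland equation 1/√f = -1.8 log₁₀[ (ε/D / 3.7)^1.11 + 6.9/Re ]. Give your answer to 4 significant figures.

Re = ρVD/μ = 611.6·0.1649·0.04787/0.000193 = 2.501e+04.
Re > 4000 → turbulent. ε/D = 2e-06/0.04787 = 4.18e-05; Haaland: 1/√f = -1.8 log₁₀[3.23e-06 + 0.000276] = 6.398, so f = 0.02443.

f ≈ 0.02443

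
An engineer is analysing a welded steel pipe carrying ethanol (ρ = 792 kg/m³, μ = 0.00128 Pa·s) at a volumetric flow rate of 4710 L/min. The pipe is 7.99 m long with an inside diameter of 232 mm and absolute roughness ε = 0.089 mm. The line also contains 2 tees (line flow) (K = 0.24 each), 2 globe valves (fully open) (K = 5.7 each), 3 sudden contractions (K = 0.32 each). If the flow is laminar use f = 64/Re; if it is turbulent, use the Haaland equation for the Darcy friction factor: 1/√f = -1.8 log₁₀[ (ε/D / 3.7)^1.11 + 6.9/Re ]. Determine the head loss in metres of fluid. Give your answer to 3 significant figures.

h_f ≈ 2.36 m

Q = 4710 L/min = 4710/60000 = 0.0785 m³/s.
Cross-sectional area A = πD²/4 = π(0.232)²/4 = 0.04227 m²; mean velocity V = Q/A = 0.0785/0.04227 = 1.857 m/s.
Reynolds number Re = ρVD/μ = 792 · 1.857 · 0.232 / 0.00128 = 2.666e+05.
Re > 4000 → turbulent. Relative roughness ε/D = 8.9e-05/0.232 = 0.000384. Haaland: 1/√f = -1.8 log₁₀[(0.000384/3.7)^1.11 + 6.9/2.666e+05] = -1.8 log₁₀[3.78e-05 + 2.59e-05] = 7.553, so f = 0.01753.
Total minor-loss coefficient ΣK = 2·0.24 + 2·5.7 + 3·0.32 = 12.8.
ΔP = [f·L/D + ΣK]·(ρV²/2) = [0.01753·7.99/0.232 + 12.8]·(792·1.857²/2) = [0.6037 + 12.8]·1366 = 1.836e+04 Pa.
Head loss h_f = ΔP/(ρg) = 1.836e+04/(792·9.81) = 2.36 m.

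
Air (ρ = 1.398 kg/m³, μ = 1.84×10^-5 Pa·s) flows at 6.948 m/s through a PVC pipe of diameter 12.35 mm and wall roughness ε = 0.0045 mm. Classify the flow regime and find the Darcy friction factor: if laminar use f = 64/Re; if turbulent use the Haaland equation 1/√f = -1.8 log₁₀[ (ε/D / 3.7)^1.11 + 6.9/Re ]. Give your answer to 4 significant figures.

Re = ρVD/μ = 1.398·6.948·0.01235/1.84e-05 = 6520.
Re > 4000 → turbulent. ε/D = 4.5e-06/0.01235 = 0.000364; Haaland: 1/√f = -1.8 log₁₀[3.57e-05 + 0.00106] = 5.33, so f = 0.0352.

f ≈ 0.03520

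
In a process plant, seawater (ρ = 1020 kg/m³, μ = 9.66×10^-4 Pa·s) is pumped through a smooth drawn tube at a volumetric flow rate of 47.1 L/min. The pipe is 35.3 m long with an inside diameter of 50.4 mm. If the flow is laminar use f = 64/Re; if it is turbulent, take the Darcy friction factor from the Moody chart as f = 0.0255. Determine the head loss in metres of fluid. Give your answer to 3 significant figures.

Q = 47.1 L/min = 47.1/60000 = 0.000785 m³/s.
Cross-sectional area A = πD²/4 = π(0.0504)²/4 = 0.001995 m²; mean velocity V = Q/A = 0.000785/0.001995 = 0.3935 m/s.
Reynolds number Re = ρVD/μ = 1020 · 0.3935 · 0.0504 / 0.000966 = 2.094e+04.
Re > 4000 → turbulent; use the Moody-chart value f = 0.0255.
Darcy-Weisbach: ΔP = f(L/D)(ρV²/2) = 0.0255·(35.3/0.0504)·(1020·0.3935²/2) = 0.0255·700.4·78.96 = 1410 Pa.
Head loss h_f = ΔP/(ρg) = 1410/(1020·9.81) = 0.141 m.

h_f ≈ 0.141 m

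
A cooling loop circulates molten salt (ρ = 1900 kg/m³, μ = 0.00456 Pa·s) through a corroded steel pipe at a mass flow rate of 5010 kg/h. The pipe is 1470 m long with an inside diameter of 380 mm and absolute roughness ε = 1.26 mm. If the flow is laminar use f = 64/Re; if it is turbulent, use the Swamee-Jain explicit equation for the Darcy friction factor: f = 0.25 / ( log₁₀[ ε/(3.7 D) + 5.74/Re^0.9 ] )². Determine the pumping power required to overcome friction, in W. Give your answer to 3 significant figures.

P ≈ 0.00703 W

ṁ = 5010 kg/h = 5010/3600 = 1.392 kg/s.
A = πD²/4 = π(0.38)²/4 = 0.1134 m²; mean velocity V = ṁ/(ρA) = 1.392/(1900 · 0.1134) = 0.006458 m/s.
Reynolds number Re = ρVD/μ = 1900 · 0.006458 · 0.38 / 0.00456 = 1023.
Re < 2300 → laminar flow, so f = 64/Re = 64/1023 = 0.06259 (the turbulent correlation is not needed).
Darcy-Weisbach: ΔP = f(L/D)(ρV²/2) = 0.06259·(1470/0.38)·(1900·0.006458²/2) = 0.06259·3868·0.03963 = 9.594 Pa.
Q = ṁ/ρ = 1.392/1900 = 0.0007325 m³/s.
Pumping power P = QΔP = 0.0007325·9.594 = 0.007027 W = 0.00703 W.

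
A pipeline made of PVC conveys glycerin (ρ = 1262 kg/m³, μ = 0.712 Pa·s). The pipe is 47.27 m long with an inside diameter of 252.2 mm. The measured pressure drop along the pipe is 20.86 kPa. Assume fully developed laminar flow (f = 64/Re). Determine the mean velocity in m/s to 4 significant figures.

V ≈ 1.232 m/s

For laminar flow, f = 64/Re with Re = ρVD/μ, so Darcy-Weisbach reduces to ΔP = 32μLV/D². Solving for V: V = ΔP·D²/(32μL) = 2.086e+04·(0.2522)²/(32·0.712·47.27) = 1.232 m/s.
Check: Re = ρVD/μ = 1262·1.232·0.2522/0.712 = 550.7 < 2300, so the laminar assumption holds.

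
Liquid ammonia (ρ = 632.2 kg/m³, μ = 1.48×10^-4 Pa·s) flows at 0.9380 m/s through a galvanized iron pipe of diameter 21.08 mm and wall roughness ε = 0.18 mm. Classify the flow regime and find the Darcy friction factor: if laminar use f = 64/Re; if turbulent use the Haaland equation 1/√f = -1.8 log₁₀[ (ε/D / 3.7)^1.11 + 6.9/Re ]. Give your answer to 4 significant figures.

f ≈ 0.03675

Re = ρVD/μ = 632.2·0.938·0.02108/0.000148 = 8.446e+04.
Re > 4000 → turbulent. ε/D = 0.00018/0.02108 = 0.00854; Haaland: 1/√f = -1.8 log₁₀[0.00118 + 8.17e-05] = 5.216, so f = 0.03675.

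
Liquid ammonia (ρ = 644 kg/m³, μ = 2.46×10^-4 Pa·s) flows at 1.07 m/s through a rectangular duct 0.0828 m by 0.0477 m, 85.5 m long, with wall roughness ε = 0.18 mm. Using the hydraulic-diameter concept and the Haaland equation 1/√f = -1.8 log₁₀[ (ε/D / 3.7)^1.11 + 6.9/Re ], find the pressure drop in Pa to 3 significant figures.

ΔP ≈ 14000 Pa

Hydraulic diameter D_h = 4A/P = 4·(0.0828·0.0477)/(2·(0.0828+0.0477)) = 0.0158/0.261 = 0.06053 m.
Re = ρVD_h/μ = 644·1.07·0.06053/0.000246 = 1.696e+05.
ε/D_h = 0.00018/0.06053 = 0.00297; Haaland gives 1/√f = -1.8 log₁₀[0.000367+4.07e-05] = 6.101, so f = 0.02686.
ΔP = f(L/D_h)(ρV²/2) = 0.02686·85.5/0.06053·368.7 = 1.399e+04 Pa.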